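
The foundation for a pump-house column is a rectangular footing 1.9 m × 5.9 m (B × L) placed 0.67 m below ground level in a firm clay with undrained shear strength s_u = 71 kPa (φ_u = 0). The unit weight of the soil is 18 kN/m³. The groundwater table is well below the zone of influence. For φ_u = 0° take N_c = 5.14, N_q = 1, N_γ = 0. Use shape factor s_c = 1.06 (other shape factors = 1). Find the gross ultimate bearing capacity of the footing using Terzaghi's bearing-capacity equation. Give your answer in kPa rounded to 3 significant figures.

q_ult ≈ 399 kPa

q = γ·D_f = 18 × 0.67 = 12.06 kPa.
c·N_c·s_c = 71 × 5.14 × 1.06 = 386.84 kPa
q·N_q = 12.06 × 1 = 12.06 kPa
q_ult = 386.84 + 12.06 = 398.9 kPa.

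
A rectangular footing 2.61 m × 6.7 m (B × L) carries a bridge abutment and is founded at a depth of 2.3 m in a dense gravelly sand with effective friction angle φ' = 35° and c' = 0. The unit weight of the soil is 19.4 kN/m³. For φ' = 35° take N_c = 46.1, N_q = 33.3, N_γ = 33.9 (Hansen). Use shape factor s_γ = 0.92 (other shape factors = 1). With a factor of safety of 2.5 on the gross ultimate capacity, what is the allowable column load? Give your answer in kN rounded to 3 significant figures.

Overburden at base level: q = 19.4 × 2.3 = 44.62 kPa.
Surcharge term q·N_q = 44.62 × 33.3 = 1485.8 kPa; self-weight term 0.5·γ·B·N_γ·s_γ = 0.5 × 19.4 × 2.61 × 33.9 × 0.92 = 789.59 kPa.
q_ult = 1485.8 + 789.59 = 2275.4 kPa.
Gross allowable pressure q_all = 2275.4 / 2.5 = 910.17 kPa.
Footing area = 17.487 m², so allowable column load = 910.17 × 17.487 = 15916 kN.

P_all ≈ 15900 kN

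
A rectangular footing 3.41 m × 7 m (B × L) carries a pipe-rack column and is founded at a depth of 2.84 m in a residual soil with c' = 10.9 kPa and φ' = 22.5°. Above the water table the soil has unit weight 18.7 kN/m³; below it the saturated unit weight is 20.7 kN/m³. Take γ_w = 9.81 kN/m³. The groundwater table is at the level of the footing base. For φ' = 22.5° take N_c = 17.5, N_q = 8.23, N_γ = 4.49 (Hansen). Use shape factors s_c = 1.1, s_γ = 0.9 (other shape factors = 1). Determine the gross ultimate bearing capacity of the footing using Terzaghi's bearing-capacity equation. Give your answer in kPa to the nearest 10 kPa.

Overburden at base level: q = 18.7 × 2.84 = 53.108 kPa.
Below the base the soil is submerged, so the ½γBN_γ term uses γ' = 20.7 − 9.81 = 10.89 kN/m³.
Cohesion term c·N_c·s_c = 10.9 × 17.5 × 1.1 = 209.83 kPa; surcharge term q·N_q = 53.108 × 8.23 = 437.08 kPa; self-weight term 0.5·γ·B·N_γ·s_γ = 0.5 × 10.89 × 3.41 × 4.49 × 0.9 = 75.031 kPa.
q_ult = 209.83 + 437.08 + 75.031 = 721.93 kPa.

q_ult ≈ 720 kPa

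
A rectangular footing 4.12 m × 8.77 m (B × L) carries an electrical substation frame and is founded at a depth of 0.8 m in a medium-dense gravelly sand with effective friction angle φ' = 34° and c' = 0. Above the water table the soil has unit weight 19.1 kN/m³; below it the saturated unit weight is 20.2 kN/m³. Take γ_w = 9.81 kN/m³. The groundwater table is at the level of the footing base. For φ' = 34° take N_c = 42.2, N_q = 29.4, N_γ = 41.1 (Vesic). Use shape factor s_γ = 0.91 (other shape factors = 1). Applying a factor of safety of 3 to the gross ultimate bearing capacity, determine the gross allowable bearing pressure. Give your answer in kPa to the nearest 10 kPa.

q_all ≈ 420 kPa

Overburden at base level: q = 19.1 × 0.8 = 15.28 kPa.
Below the base the soil is submerged, so the ½γBN_γ term uses γ' = 20.2 − 9.81 = 10.39 kN/m³.
Surcharge term q·N_q = 15.28 × 29.4 = 449.23 kPa; self-weight term 0.5·γ·B·N_γ·s_γ = 0.5 × 10.39 × 4.12 × 41.1 × 0.91 = 800.51 kPa.
q_ult = 449.23 + 800.51 = 1249.7 kPa.
q_all = q_ult / FS = 1249.7 / 3 = 416.58 kPa.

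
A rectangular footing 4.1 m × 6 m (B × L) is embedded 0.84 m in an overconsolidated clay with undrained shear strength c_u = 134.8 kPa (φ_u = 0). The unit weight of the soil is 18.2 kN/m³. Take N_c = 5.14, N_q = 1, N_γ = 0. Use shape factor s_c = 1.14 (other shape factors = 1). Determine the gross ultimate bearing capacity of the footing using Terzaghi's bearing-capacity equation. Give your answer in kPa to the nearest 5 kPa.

Overburden at base level: q = 18.2 × 0.84 = 15.288 kPa.
Cohesion term c·N_c·s_c = 134.8 × 5.14 × 1.14 = 789.87 kPa; surcharge term q·N_q = 15.288 × 1 = 15.288 kPa.
q_ult = 789.87 + 15.288 = 805.16 kPa.

q_ult ≈ 805 kPa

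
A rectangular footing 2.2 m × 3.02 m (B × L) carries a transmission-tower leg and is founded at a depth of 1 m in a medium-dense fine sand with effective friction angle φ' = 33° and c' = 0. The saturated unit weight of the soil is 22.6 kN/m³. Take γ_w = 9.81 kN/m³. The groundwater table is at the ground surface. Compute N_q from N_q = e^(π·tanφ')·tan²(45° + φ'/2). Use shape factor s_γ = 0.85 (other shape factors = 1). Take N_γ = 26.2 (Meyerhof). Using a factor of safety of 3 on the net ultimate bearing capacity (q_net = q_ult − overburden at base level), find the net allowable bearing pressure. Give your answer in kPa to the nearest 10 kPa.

q_all(net) ≈ 210 kPa

N_q = e^(π·tan33°)·tan²(61.5°) = 26.09.
γ' = 22.6 − 9.81 = 12.79 kN/m³ (submerged throughout). q = 12.79 × 1 = 12.79 kPa; the same γ' applies in the ½γBN_γ term.
q·N_q = 12.79 × 26.092 = 333.72 kPa
0.5·γ·B·N_γ·s_γ = 0.5 × 12.79 × 2.2 × 26.2 × 0.85 = 313.32 kPa
q_ult = 333.72 + 313.32 = 647.03 kPa.
q_net = 647.03 − 12.79 = 634.24 kPa.
q_all(net) = 634.24 / 3 = 211.41 kPa.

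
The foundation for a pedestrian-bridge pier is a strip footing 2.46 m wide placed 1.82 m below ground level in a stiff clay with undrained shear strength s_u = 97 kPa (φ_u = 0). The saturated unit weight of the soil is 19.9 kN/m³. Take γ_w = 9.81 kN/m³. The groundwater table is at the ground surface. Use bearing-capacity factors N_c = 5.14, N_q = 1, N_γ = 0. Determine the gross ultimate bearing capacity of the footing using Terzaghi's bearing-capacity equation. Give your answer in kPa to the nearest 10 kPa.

Water table at ground surface, so effective unit weight γ' = 19.9 − 9.81 = 10.09 kN/m³ is used throughout; overburden q = 10.09 × 1.82 = 18.364 kPa.
Cohesion term c·N_c = 97 × 5.14 = 498.58 kPa; surcharge term q·N_q = 18.364 × 1 = 18.364 kPa.
q_ult = 498.58 + 18.364 = 516.94 kPa.

q_ult ≈ 520 kPa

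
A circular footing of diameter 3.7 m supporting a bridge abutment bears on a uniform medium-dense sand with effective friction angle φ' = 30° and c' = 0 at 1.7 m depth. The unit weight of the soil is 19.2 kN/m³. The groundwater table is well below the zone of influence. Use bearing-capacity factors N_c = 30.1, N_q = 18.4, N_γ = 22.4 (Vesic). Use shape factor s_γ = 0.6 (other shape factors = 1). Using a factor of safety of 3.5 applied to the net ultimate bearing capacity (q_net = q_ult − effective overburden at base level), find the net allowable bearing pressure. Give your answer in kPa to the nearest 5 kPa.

q = γ·D_f = 19.2 × 1.7 = 32.64 kPa.
q·N_q = 32.64 × 18.4 = 600.58 kPa
0.5·γ·B·N_γ·s_γ = 0.5 × 19.2 × 3.7 × 22.4 × 0.6 = 477.39 kPa
q_ult = 600.58 + 477.39 = 1078 kPa.
Net ultimate: q_net = 1078 − 32.64 = 1045.3 kPa.
q_all(net) = 1045.3 / 3.5 = 298.66 kPa.

q_all(net) ≈ 300 kPa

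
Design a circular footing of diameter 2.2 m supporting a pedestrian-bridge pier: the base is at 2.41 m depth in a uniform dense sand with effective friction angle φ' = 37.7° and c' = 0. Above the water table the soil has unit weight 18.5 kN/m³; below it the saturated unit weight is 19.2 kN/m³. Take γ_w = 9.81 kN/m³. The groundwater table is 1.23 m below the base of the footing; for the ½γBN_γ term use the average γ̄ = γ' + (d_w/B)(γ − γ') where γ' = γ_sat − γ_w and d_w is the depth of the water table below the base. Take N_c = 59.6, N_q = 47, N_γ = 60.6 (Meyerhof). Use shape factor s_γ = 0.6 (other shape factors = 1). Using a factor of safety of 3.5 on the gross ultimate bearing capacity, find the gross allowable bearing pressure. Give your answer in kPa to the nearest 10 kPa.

q_all ≈ 760 kPa

Effective surcharge at the founding depth q = γ·D_f = 18.5 × 2.41 = 44.585 kPa.
With d_w = 1.23 m < B, γ̄ = 9.39 + (1.23/2.2) × (18.5 − 9.39) = 14.483 kN/m³.
q_ult = q·N_q + 0.5·γ·B·N_γ·s_γ
     = 44.585 × 47 + 0.5 × 14.483 × 2.2 × 60.6 × 0.6
     = 2095.5 + 579.27 = 2674.8 kPa.
q_all = 2674.8 / 3.5 = 764.22 kPa.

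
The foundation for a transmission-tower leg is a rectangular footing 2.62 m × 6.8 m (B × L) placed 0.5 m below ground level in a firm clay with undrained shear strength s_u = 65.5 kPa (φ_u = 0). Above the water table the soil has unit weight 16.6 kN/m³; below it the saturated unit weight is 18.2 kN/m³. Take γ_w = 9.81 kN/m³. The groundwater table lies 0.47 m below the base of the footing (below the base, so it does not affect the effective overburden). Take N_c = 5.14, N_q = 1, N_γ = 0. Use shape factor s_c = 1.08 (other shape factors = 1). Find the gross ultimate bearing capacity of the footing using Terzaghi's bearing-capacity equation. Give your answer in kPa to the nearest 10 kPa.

Overburden at base level: q = 16.6 × 0.5 = 8.3 kPa.
Cohesion term c·N_c·s_c = 65.5 × 5.14 × 1.08 = 363.6 kPa; surcharge term q·N_q = 8.3 × 1 = 8.3 kPa.
q_ult = 363.6 + 8.3 = 371.9 kPa.

q_ult ≈ 370 kPa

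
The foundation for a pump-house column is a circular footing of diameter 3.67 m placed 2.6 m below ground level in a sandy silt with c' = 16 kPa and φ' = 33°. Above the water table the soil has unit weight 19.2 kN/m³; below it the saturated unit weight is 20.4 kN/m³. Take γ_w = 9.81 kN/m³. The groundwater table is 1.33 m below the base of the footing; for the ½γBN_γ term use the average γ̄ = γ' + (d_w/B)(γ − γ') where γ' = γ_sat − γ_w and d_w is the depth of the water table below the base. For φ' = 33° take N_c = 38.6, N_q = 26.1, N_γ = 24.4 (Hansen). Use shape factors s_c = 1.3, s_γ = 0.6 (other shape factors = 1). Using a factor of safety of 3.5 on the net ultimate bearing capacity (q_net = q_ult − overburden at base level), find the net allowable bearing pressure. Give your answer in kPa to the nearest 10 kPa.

q_all(net) ≈ 690 kPa

q = γ·D_f = 19.2 × 2.6 = 49.92 kPa.
γ' = 10.59 kN/m³; averaging over the depth B below the base, γ̄ = γ' + (d_w/B)(γ − γ') = 13.71 kN/m³.
c·N_c·s_c = 16 × 38.6 × 1.3 = 802.88 kPa
q·N_q = 49.92 × 26.1 = 1302.9 kPa
0.5·γ·B·N_γ·s_γ = 0.5 × 13.71 × 3.67 × 24.4 × 0.6 = 368.32 kPa
q_ult = 802.88 + 1302.9 + 368.32 = 2474.1 kPa.
q_net = 2474.1 − 49.92 = 2424.2 kPa.
q_all(net) = 2424.2 / 3.5 = 692.63 kPa.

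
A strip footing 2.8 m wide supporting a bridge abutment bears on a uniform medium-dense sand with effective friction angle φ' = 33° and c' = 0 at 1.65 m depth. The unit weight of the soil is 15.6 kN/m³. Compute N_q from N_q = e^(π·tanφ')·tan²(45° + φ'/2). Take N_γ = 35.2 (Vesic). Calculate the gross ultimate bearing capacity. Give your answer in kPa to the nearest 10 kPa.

q_ult ≈ 1440 kPa

tan33° = 0.6494, so N_q = e^(π×0.6494)·tan²(61.5°) = 7.692 × 3.392 = 26.09.
Effective surcharge at the founding depth q = γ·D_f = 15.6 × 1.65 = 25.74 kPa.
q_ult = q·N_q + 0.5·γ·B·N_γ
     = 25.74 × 26.092 + 0.5 × 15.6 × 2.8 × 35.2
     = 671.61 + 768.77 = 1440.4 kPa.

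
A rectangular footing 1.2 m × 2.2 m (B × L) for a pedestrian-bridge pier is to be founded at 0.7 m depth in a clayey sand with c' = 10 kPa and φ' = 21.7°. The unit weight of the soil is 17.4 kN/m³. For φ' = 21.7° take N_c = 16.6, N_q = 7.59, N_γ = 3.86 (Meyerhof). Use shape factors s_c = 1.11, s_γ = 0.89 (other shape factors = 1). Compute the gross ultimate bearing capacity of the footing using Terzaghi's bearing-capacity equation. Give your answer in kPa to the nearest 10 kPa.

q_ult ≈ 310 kPa

q = γ·D_f = 17.4 × 0.7 = 12.18 kPa.
c·N_c·s_c = 10 × 16.6 × 1.11 = 184.26 kPa
q·N_q = 12.18 × 7.59 = 92.446 kPa
0.5·γ·B·N_γ·s_γ = 0.5 × 17.4 × 1.2 × 3.86 × 0.89 = 35.866 kPa
q_ult = 184.26 + 92.446 + 35.866 = 312.57 kPa.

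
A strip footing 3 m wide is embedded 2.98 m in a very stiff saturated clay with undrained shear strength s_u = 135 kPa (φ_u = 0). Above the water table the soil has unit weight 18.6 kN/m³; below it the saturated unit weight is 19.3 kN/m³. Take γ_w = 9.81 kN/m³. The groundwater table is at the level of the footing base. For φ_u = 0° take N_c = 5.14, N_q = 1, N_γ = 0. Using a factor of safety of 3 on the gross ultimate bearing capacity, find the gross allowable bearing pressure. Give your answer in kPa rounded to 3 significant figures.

q_all ≈ 250 kPa

Effective surcharge at the founding depth q = γ·D_f = 18.6 × 2.98 = 55.428 kPa.
q_ult = c·N_c + q·N_q
     = 135 × 5.14 + 55.428 × 1
     = 693.9 + 55.428 = 749.33 kPa.
q_all = 749.33 / 3 = 249.78 kPa.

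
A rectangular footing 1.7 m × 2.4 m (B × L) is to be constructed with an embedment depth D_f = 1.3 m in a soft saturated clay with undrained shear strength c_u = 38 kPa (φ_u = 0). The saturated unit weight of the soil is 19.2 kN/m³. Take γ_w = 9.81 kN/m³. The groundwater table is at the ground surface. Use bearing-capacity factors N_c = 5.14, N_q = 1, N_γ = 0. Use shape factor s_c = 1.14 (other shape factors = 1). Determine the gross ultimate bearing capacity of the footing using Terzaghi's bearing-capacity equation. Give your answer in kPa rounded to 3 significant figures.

q_ult ≈ 235 kPa

γ' = 19.2 − 9.81 = 9.39 kN/m³ (submerged throughout). q = 9.39 × 1.3 = 12.207 kPa.
c·N_c·s_c = 38 × 5.14 × 1.14 = 222.66 kPa
q·N_q = 12.207 × 1 = 12.207 kPa
q_ult = 222.66 + 12.207 = 234.87 kPa.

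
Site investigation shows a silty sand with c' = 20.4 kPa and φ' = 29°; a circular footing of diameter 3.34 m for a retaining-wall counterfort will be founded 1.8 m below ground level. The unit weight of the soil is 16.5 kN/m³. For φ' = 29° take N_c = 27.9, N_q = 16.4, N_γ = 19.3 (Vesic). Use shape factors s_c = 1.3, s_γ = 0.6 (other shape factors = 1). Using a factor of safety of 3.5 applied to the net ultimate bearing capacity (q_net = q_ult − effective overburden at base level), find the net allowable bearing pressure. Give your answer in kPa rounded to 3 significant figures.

q = γ·D_f = 16.5 × 1.8 = 29.7 kPa.
c·N_c·s_c = 20.4 × 27.9 × 1.3 = 739.91 kPa
q·N_q = 29.7 × 16.4 = 487.08 kPa
0.5·γ·B·N_γ·s_γ = 0.5 × 16.5 × 3.34 × 19.3 × 0.6 = 319.09 kPa
q_ult = 739.91 + 487.08 + 319.09 = 1546.1 kPa.
Net ultimate: q_net = 1546.1 − 29.7 = 1516.4 kPa.
q_all(net) = 1516.4 / 3.5 = 433.25 kPa.

q_all(net) ≈ 433 kPa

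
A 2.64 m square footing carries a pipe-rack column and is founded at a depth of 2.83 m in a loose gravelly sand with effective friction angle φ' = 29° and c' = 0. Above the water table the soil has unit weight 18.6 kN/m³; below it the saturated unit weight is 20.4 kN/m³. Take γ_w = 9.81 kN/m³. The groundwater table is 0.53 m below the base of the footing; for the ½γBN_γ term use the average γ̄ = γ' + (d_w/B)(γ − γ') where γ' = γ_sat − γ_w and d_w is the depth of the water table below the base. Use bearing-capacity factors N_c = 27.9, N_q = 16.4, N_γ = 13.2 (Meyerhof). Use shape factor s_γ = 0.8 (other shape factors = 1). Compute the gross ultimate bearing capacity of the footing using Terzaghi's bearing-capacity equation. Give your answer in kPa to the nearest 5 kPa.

q_ult ≈ 1035 kPa

Overburden at base level: q = 18.6 × 2.83 = 52.638 kPa.
The water table is 0.53 m below the base (< B = 2.64 m), so the ½γBN_γ term uses γ̄ = γ' + (d_w/B)(γ − γ') = 10.59 + (0.53/2.64)(18.6 − 10.59) = 12.198 kN/m³.
Surcharge term q·N_q = 52.638 × 16.4 = 863.26 kPa; self-weight term 0.5·γ·B·N_γ·s_γ = 0.5 × 12.198 × 2.64 × 13.2 × 0.8 = 170.03 kPa.
q_ult = 863.26 + 170.03 = 1033.3 kPa.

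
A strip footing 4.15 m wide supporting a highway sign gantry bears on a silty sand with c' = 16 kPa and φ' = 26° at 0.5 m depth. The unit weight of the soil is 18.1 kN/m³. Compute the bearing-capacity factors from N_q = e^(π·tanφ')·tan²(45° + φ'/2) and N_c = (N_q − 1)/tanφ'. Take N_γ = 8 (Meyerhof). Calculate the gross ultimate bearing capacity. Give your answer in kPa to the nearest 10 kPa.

q_ult ≈ 760 kPa

tan26° = 0.4877, so N_q = e^(π×0.4877)·tan²(58°) = 4.629 × 2.561 = 11.85.
N_c = (11.85 − 1)/tan26° = 22.25.
Overburden at base level: q = 18.1 × 0.5 = 9.05 kPa.
Cohesion term c·N_c = 16 × 22.254 = 356.07 kPa; surcharge term q·N_q = 9.05 × 11.854 = 107.28 kPa; self-weight term 0.5·γ·B·N_γ = 0.5 × 18.1 × 4.15 × 8 = 300.46 kPa.
q_ult = 356.07 + 107.28 + 300.46 = 763.81 kPa.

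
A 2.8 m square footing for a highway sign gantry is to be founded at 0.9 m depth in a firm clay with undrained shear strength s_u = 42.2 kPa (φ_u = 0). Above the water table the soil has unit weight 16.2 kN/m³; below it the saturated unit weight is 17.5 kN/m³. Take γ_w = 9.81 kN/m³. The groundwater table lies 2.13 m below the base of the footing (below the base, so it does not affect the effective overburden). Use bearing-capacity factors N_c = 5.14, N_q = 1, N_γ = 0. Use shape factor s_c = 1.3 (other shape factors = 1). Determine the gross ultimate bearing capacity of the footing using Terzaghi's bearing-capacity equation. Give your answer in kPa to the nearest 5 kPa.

q_ult ≈ 295 kPa

Overburden at base level: q = 16.2 × 0.9 = 14.58 kPa.
Cohesion term c·N_c·s_c = 42.2 × 5.14 × 1.3 = 281.98 kPa; surcharge term q·N_q = 14.58 × 1 = 14.58 kPa.
q_ult = 281.98 + 14.58 = 296.56 kPa.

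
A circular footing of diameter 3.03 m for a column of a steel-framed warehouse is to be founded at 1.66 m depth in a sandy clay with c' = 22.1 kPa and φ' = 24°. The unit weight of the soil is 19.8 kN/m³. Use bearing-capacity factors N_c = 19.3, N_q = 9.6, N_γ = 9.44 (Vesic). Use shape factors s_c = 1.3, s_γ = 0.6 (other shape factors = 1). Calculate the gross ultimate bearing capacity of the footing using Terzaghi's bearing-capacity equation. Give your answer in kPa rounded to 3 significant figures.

q_ult ≈ 1040 kPa

Effective surcharge at the founding depth q = γ·D_f = 19.8 × 1.66 = 32.868 kPa.
q_ult = c·N_c·s_c + q·N_q + 0.5·γ·B·N_γ·s_γ
     = 22.1 × 19.3 × 1.3 + 32.868 × 9.6 + 0.5 × 19.8 × 3.03 × 9.44 × 0.6
     = 554.49 + 315.53 + 169.9 = 1039.9 kPa.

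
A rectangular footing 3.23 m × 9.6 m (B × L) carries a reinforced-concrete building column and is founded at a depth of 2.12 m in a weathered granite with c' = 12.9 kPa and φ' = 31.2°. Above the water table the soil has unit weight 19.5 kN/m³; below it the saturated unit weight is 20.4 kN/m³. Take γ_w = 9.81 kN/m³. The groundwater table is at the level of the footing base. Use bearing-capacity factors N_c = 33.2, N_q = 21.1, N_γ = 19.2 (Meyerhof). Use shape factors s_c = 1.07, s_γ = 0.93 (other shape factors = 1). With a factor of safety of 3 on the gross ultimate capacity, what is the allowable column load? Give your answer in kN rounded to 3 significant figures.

Overburden at base level: q = 19.5 × 2.12 = 41.34 kPa.
Below the base the soil is submerged, so the ½γBN_γ term uses γ' = 20.4 − 9.81 = 10.59 kN/m³.
Cohesion term c·N_c·s_c = 12.9 × 33.2 × 1.07 = 458.26 kPa; surcharge term q·N_q = 41.34 × 21.1 = 872.27 kPa; self-weight term 0.5·γ·B·N_γ·s_γ = 0.5 × 10.59 × 3.23 × 19.2 × 0.93 = 305.39 kPa.
q_ult = 458.26 + 872.27 + 305.39 = 1635.9 kPa.
Gross allowable pressure q_all = 1635.9 / 3 = 545.31 kPa.
Footing area = 31.008 m², so allowable column load = 545.31 × 31.008 = 16909 kN.

P_all ≈ 16900 kN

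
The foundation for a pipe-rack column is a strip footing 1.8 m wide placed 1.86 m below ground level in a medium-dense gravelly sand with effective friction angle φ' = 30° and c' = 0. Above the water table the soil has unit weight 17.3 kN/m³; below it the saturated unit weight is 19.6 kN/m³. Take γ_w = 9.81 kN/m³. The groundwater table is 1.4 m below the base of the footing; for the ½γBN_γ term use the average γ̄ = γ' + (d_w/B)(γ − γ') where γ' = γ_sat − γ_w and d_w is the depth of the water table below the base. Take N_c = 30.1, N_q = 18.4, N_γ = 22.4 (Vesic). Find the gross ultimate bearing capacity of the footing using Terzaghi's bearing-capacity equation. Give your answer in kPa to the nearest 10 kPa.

q_ult ≈ 910 kPa

Overburden at base level: q = 17.3 × 1.86 = 32.178 kPa.
The water table is 1.4 m below the base (< B = 1.8 m), so the ½γBN_γ term uses γ̄ = γ' + (d_w/B)(γ − γ') = 9.79 + (1.4/1.8)(17.3 − 9.79) = 15.631 kN/m³.
Surcharge term q·N_q = 32.178 × 18.4 = 592.08 kPa; self-weight term 0.5·γ·B·N_γ = 0.5 × 15.631 × 1.8 × 22.4 = 315.12 kPa.
q_ult = 592.08 + 315.12 = 907.2 kPa.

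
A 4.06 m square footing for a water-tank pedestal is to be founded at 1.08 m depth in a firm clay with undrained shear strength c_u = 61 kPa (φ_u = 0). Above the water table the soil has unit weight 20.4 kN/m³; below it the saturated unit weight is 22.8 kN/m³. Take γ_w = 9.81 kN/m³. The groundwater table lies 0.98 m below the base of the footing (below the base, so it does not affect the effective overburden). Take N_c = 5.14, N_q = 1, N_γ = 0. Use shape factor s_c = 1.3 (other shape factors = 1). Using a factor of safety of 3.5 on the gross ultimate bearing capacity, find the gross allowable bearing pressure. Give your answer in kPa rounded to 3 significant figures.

q_all ≈ 123 kPa

Effective surcharge at the founding depth q = γ·D_f = 20.4 × 1.08 = 22.032 kPa.
q_ult = c·N_c·s_c + q·N_q
     = 61 × 5.14 × 1.3 + 22.032 × 1
     = 407.6 + 22.032 = 429.63 kPa.
q_all = 429.63 / 3.5 = 122.75 kPa.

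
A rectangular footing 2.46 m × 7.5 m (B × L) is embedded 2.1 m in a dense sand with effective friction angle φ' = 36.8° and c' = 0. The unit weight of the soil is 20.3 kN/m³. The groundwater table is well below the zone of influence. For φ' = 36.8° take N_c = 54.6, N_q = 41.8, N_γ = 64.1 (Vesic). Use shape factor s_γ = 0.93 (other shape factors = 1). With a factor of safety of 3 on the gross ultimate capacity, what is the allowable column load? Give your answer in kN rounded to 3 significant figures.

P_all ≈ 20100 kN

Effective surcharge at the founding depth q = γ·D_f = 20.3 × 2.1 = 42.63 kPa.
q_ult = q·N_q + 0.5·γ·B·N_γ·s_γ
     = 42.63 × 41.8 + 0.5 × 20.3 × 2.46 × 64.1 × 0.93
     = 1781.9 + 1488.5 = 3270.4 kPa.
Gross allowable pressure q_all = 3270.4 / 3 = 1090.1 kPa.
Footing area = 18.45 m², so allowable column load = 1090.1 × 18.45 = 20113 kN.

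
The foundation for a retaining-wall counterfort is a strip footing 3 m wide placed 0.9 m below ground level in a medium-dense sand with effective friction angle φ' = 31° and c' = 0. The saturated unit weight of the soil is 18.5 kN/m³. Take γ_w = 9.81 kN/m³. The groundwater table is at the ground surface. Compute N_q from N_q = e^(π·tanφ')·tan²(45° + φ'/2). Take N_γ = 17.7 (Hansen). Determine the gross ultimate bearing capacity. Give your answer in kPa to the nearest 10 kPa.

q_ult ≈ 390 kPa

tan31° = 0.6009, so N_q = e^(π×0.6009)·tan²(60.5°) = 6.604 × 3.124 = 20.63.
Water table at ground surface, so effective unit weight γ' = 18.5 − 9.81 = 8.69 kN/m³ is used throughout; overburden q = 8.69 × 0.9 = 7.821 kPa; the same γ' applies in the ½γBN_γ term.
Surcharge term q·N_q = 7.821 × 20.631 = 161.35 kPa; self-weight term 0.5·γ·B·N_γ = 0.5 × 8.69 × 3 × 17.7 = 230.72 kPa.
q_ult = 161.35 + 230.72 = 392.07 kPa.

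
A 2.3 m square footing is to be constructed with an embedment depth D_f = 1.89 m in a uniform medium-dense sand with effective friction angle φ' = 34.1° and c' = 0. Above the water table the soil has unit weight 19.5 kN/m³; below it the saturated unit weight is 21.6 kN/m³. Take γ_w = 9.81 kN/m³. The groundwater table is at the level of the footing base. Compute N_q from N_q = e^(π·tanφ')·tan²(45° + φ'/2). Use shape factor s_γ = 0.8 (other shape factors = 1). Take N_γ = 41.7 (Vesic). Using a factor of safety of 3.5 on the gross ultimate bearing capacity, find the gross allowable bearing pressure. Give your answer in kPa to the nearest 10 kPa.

q_all ≈ 440 kPa

N_q = e^(π·tan34.1°)·tan²(62.05°) = 29.8.
q = γ·D_f = 19.5 × 1.89 = 36.855 kPa.
For the ½γBN_γ term take γ' = 21.6 − 9.81 = 11.79 kN/m³ (soil below base is submerged).
q·N_q = 36.855 × 29.801 = 1098.3 kPa
0.5·γ·B·N_γ·s_γ = 0.5 × 11.79 × 2.3 × 41.7 × 0.8 = 452.31 kPa
q_ult = 1098.3 + 452.31 = 1550.6 kPa.
q_all = 1550.6 / 3.5 = 443.04 kPa.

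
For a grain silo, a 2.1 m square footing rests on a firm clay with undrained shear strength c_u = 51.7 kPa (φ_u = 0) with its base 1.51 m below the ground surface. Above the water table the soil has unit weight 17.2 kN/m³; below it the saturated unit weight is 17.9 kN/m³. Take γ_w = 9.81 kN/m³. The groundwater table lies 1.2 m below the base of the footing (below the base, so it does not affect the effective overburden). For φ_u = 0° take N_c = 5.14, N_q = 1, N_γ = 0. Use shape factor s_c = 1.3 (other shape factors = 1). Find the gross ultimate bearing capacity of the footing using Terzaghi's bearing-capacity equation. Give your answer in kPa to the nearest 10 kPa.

q_ult ≈ 370 kPa

Overburden at base level: q = 17.2 × 1.51 = 25.972 kPa.
Cohesion term c·N_c·s_c = 51.7 × 5.14 × 1.3 = 345.46 kPa; surcharge term q·N_q = 25.972 × 1 = 25.972 kPa.
q_ult = 345.46 + 25.972 = 371.43 kPa.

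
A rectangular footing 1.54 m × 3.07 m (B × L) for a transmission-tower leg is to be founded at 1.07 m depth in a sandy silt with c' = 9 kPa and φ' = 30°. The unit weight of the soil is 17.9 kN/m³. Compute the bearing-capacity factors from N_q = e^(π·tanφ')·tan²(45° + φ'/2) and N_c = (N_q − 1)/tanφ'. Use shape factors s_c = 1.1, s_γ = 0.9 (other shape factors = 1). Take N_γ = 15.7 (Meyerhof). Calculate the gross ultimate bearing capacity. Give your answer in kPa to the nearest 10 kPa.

tan30° = 0.5774, so N_q = e^(π×0.5774)·tan²(60°) = 6.134 × 3.0 = 18.4.
N_c = (18.4 − 1)/tan30° = 30.14.
q = γ·D_f = 17.9 × 1.07 = 19.153 kPa.
c·N_c·s_c = 9 × 30.14 × 1.1 = 298.38 kPa
q·N_q = 19.153 × 18.401 = 352.44 kPa
0.5·γ·B·N_γ·s_γ = 0.5 × 17.9 × 1.54 × 15.7 × 0.9 = 194.75 kPa
q_ult = 298.38 + 352.44 + 194.75 = 845.57 kPa.

q_ult ≈ 850 kPa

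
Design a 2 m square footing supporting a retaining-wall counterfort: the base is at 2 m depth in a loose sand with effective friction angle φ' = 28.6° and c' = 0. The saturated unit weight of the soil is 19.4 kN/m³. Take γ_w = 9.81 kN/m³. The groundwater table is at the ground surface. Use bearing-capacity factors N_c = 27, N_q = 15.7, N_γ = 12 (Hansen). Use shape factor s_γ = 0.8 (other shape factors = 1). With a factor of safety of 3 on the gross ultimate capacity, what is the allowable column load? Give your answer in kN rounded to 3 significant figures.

With the water table at the surface the whole profile is submerged: γ' = 19.4 − 9.81 = 9.59 kN/m³, so q = γ'·D_f = 19.18 kPa; the same γ' applies in the ½γBN_γ term.
q_ult = q·N_q + 0.5·γ·B·N_γ·s_γ
     = 19.18 × 15.7 + 0.5 × 9.59 × 2 × 12 × 0.8
     = 301.13 + 92.064 = 393.19 kPa.
Gross allowable pressure q_all = 393.19 / 3 = 131.06 kPa.
Footing area = 4 m², so allowable column load = 131.06 × 4 = 524.25 kN.

P_all ≈ 524 kN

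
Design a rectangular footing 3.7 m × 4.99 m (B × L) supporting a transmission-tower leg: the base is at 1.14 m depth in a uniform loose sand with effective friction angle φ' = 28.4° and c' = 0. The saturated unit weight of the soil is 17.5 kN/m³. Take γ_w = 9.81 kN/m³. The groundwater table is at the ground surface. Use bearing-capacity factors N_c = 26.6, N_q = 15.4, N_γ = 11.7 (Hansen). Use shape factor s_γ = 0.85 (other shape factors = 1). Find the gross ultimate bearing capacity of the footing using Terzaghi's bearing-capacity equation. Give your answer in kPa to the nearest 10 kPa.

γ' = 17.5 − 9.81 = 7.69 kN/m³ (submerged throughout). q = 7.69 × 1.14 = 8.7666 kPa; the same γ' applies in the ½γBN_γ term.
q·N_q = 8.7666 × 15.4 = 135.01 kPa
0.5·γ·B·N_γ·s_γ = 0.5 × 7.69 × 3.7 × 11.7 × 0.85 = 141.48 kPa
q_ult = 135.01 + 141.48 = 276.49 kPa.

q_ult ≈ 280 kPa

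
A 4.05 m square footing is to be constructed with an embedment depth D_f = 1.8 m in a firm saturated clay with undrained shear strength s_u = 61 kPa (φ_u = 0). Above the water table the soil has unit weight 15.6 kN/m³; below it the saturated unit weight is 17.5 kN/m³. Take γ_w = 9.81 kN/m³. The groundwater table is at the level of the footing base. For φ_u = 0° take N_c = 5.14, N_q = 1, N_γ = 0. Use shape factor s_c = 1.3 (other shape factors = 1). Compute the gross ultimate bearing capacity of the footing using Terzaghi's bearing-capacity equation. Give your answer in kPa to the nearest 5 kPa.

Effective surcharge at the founding depth q = γ·D_f = 15.6 × 1.8 = 28.08 kPa.
q_ult = c·N_c·s_c + q·N_q
     = 61 × 5.14 × 1.3 + 28.08 × 1
     = 407.6 + 28.08 = 435.68 kPa.

q_ult ≈ 435 kPa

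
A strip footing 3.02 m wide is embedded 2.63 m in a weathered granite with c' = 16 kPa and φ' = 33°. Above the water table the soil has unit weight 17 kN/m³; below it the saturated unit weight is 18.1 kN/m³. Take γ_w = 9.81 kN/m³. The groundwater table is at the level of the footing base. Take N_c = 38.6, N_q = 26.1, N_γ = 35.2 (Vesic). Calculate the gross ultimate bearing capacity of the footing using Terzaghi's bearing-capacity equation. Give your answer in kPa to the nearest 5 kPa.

q_ult ≈ 2225 kPa

Overburden at base level: q = 17 × 2.63 = 44.71 kPa.
Below the base the soil is submerged, so the ½γBN_γ term uses γ' = 18.1 − 9.81 = 8.29 kN/m³.
Cohesion term c·N_c = 16 × 38.6 = 617.6 kPa; surcharge term q·N_q = 44.71 × 26.1 = 1166.9 kPa; self-weight term 0.5·γ·B·N_γ = 0.5 × 8.29 × 3.02 × 35.2 = 440.63 kPa.
q_ult = 617.6 + 1166.9 + 440.63 = 2225.2 kPa.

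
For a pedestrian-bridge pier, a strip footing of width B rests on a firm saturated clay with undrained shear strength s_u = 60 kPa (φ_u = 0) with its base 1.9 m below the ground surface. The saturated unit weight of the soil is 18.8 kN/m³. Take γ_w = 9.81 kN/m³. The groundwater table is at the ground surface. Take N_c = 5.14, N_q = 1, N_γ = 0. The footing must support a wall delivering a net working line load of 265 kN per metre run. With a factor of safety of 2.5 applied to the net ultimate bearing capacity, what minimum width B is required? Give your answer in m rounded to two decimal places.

With the water table at the surface the whole profile is submerged: γ' = 18.8 − 9.81 = 8.99 kN/m³, so q = γ'·D_f = 17.081 kPa.
q_ult = c·N_c + q·N_q
     = 60 × 5.14 + 17.081 × 1
     = 308.4 + 17.081 = 325.48 kPa.
For φ = 0 the ½γBN_γ term vanishes, so q_ult is independent of B. q_net = 325.48 − 17.081 = 308.4 kPa; q_all(net) = 308.4/2.5 = 123.36 kPa.
Required width B = w / q_all(net) = 265 / 123.36 = 2.148 m.

B = 2.15 m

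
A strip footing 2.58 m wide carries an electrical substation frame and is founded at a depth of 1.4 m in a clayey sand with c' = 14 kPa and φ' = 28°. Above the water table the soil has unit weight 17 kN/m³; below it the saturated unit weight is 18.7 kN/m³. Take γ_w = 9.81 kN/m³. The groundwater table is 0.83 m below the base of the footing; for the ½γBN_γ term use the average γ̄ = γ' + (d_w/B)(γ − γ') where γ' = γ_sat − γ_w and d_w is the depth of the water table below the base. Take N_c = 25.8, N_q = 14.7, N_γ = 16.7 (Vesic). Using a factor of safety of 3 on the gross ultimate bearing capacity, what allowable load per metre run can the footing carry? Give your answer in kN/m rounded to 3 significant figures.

≈ 825 kN/m

Overburden at base level: q = 17 × 1.4 = 23.8 kPa.
The water table is 0.83 m below the base (< B = 2.58 m), so the ½γBN_γ term uses γ̄ = γ' + (d_w/B)(γ − γ') = 8.89 + (0.83/2.58)(17 − 8.89) = 11.499 kN/m³.
Cohesion term c·N_c = 14 × 25.8 = 361.2 kPa; surcharge term q·N_q = 23.8 × 14.7 = 349.86 kPa; self-weight term 0.5·γ·B·N_γ = 0.5 × 11.499 × 2.58 × 16.7 = 247.72 kPa.
q_ult = 361.2 + 349.86 + 247.72 = 958.78 kPa.
Gross allowable pressure q_all = 958.78 / 3 = 319.59 kPa.
Allowable wall load = q_all × B = 319.59 × 2.58 = 824.55 kN per metre run.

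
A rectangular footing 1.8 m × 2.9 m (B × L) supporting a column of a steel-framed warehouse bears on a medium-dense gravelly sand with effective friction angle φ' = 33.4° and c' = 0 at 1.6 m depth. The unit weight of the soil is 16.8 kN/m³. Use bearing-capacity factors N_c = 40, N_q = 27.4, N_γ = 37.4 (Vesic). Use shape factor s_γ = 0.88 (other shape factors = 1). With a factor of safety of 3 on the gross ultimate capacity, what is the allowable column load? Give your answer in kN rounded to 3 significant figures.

P_all ≈ 2150 kN

Overburden at base level: q = 16.8 × 1.6 = 26.88 kPa.
Surcharge term q·N_q = 26.88 × 27.4 = 736.51 kPa; self-weight term 0.5·γ·B·N_γ·s_γ = 0.5 × 16.8 × 1.8 × 37.4 × 0.88 = 497.63 kPa.
q_ult = 736.51 + 497.63 = 1234.1 kPa.
Gross allowable pressure q_all = 1234.1 / 3 = 411.38 kPa.
Footing area = 5.22 m², so allowable column load = 411.38 × 5.22 = 2147.4 kN.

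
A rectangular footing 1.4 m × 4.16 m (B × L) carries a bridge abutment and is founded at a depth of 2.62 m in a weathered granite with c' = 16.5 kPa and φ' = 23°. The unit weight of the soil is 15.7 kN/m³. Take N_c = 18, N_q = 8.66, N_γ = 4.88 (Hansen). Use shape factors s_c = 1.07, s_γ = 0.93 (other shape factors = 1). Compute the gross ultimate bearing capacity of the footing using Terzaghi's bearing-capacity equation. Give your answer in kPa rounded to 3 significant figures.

Overburden at base level: q = 15.7 × 2.62 = 41.134 kPa.
Cohesion term c·N_c·s_c = 16.5 × 18 × 1.07 = 317.79 kPa; surcharge term q·N_q = 41.134 × 8.66 = 356.22 kPa; self-weight term 0.5·γ·B·N_γ·s_γ = 0.5 × 15.7 × 1.4 × 4.88 × 0.93 = 49.877 kPa.
q_ult = 317.79 + 356.22 + 49.877 = 723.89 kPa.

q_ult ≈ 724 kPa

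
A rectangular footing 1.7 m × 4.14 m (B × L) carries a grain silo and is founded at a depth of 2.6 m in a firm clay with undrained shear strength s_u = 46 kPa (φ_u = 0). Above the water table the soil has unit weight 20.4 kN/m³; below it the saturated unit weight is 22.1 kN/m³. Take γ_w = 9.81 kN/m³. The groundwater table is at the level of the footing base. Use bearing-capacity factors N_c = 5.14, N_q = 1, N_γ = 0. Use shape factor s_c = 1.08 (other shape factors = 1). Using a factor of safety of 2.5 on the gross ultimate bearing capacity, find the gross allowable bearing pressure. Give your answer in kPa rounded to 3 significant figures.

Overburden at base level: q = 20.4 × 2.6 = 53.04 kPa.
Cohesion term c·N_c·s_c = 46 × 5.14 × 1.08 = 255.36 kPa; surcharge term q·N_q = 53.04 × 1 = 53.04 kPa.
q_ult = 255.36 + 53.04 = 308.4 kPa.
q_all = 308.4 / 2.5 = 123.36 kPa.

q_all ≈ 123 kPa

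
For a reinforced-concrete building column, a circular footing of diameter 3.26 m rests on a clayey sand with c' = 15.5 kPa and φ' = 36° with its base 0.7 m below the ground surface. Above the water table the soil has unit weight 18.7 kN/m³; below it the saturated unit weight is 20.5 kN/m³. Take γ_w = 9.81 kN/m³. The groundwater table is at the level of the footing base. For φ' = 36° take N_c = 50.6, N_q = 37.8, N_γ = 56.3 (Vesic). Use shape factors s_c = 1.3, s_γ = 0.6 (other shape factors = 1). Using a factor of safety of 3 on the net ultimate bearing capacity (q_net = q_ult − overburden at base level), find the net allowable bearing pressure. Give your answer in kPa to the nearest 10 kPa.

q_all(net) ≈ 700 kPa

q = γ·D_f = 18.7 × 0.7 = 13.09 kPa.
For the ½γBN_γ term take γ' = 20.5 − 9.81 = 10.69 kN/m³ (soil below base is submerged).
c·N_c·s_c = 15.5 × 50.6 × 1.3 = 1019.6 kPa
q·N_q = 13.09 × 37.8 = 494.8 kPa
0.5·γ·B·N_γ·s_γ = 0.5 × 10.69 × 3.26 × 56.3 × 0.6 = 588.61 kPa
q_ult = 1019.6 + 494.8 + 588.61 = 2103 kPa.
q_net = 2103 − 13.09 = 2089.9 kPa.
q_all(net) = 2089.9 / 3 = 696.64 kPa.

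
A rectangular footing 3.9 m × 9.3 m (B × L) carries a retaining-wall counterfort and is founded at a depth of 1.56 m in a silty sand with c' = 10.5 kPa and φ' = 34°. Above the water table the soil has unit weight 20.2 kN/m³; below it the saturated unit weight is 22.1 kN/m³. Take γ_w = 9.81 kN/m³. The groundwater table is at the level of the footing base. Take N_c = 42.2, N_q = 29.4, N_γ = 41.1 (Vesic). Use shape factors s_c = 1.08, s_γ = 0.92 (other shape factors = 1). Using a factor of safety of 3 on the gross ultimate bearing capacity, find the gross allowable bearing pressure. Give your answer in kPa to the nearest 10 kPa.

q_all ≈ 770 kPa

q = γ·D_f = 20.2 × 1.56 = 31.512 kPa.
For the ½γBN_γ term take γ' = 22.1 − 9.81 = 12.29 kN/m³ (soil below base is submerged).
c·N_c·s_c = 10.5 × 42.2 × 1.08 = 478.55 kPa
q·N_q = 31.512 × 29.4 = 926.45 kPa
0.5·γ·B·N_γ·s_γ = 0.5 × 12.29 × 3.9 × 41.1 × 0.92 = 906.18 kPa
q_ult = 478.55 + 926.45 + 906.18 = 2311.2 kPa.
q_all = 2311.2 / 3 = 770.39 kPa.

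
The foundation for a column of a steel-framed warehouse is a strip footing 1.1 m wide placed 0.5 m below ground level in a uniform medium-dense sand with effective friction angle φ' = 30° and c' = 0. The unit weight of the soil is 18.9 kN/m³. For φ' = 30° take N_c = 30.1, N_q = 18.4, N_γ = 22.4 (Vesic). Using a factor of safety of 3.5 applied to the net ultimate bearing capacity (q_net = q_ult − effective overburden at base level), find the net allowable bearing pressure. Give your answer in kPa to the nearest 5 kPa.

Overburden at base level: q = 18.9 × 0.5 = 9.45 kPa.
Surcharge term q·N_q = 9.45 × 18.4 = 173.88 kPa; self-weight term 0.5·γ·B·N_γ = 0.5 × 18.9 × 1.1 × 22.4 = 232.85 kPa.
q_ult = 173.88 + 232.85 = 406.73 kPa.
Net ultimate: q_net = 406.73 − 9.45 = 397.28 kPa.
q_all(net) = 397.28 / 3.5 = 113.51 kPa.

q_all(net) ≈ 115 kPa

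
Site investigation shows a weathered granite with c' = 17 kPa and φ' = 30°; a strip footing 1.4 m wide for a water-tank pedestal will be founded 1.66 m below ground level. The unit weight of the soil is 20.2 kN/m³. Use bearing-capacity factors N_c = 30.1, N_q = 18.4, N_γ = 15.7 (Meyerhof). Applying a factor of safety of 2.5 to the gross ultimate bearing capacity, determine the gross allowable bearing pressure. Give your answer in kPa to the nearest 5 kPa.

Overburden at base level: q = 20.2 × 1.66 = 33.532 kPa.
Cohesion term c·N_c = 17 × 30.1 = 511.7 kPa; surcharge term q·N_q = 33.532 × 18.4 = 616.99 kPa; self-weight term 0.5·γ·B·N_γ = 0.5 × 20.2 × 1.4 × 15.7 = 222 kPa.
q_ult = 511.7 + 616.99 + 222 = 1350.7 kPa.
q_all = q_ult / FS = 1350.7 / 2.5 = 540.27 kPa.

q_all ≈ 540 kPa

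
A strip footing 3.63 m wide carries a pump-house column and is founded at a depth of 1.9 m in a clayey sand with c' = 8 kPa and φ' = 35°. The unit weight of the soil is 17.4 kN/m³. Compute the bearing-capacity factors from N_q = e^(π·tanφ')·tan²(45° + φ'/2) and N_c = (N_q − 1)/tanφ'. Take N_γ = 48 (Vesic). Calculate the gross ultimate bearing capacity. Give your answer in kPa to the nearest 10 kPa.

tan35° = 0.7002, so N_q = e^(π×0.7002)·tan²(62.5°) = 9.023 × 3.69 = 33.3.
N_c = (33.3 − 1)/tan35° = 46.12.
Overburden at base level: q = 17.4 × 1.9 = 33.06 kPa.
Cohesion term c·N_c = 8 × 46.124 = 368.99 kPa; surcharge term q·N_q = 33.06 × 33.296 = 1100.8 kPa; self-weight term 0.5·γ·B·N_γ = 0.5 × 17.4 × 3.63 × 48 = 1515.9 kPa.
q_ult = 368.99 + 1100.8 + 1515.9 = 2985.6 kPa.

q_ult ≈ 2990 kPa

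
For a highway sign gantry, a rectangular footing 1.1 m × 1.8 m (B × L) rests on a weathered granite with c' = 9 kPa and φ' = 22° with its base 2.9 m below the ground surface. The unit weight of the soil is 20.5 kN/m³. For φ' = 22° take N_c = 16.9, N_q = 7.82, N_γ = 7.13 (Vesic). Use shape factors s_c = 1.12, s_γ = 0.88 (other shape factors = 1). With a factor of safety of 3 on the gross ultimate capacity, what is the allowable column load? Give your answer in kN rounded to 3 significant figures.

P_all ≈ 466 kN

q = γ·D_f = 20.5 × 2.9 = 59.45 kPa.
c·N_c·s_c = 9 × 16.9 × 1.12 = 170.35 kPa
q·N_q = 59.45 × 7.82 = 464.9 kPa
0.5·γ·B·N_γ·s_γ = 0.5 × 20.5 × 1.1 × 7.13 × 0.88 = 70.744 kPa
q_ult = 170.35 + 464.9 + 70.744 = 705.99 kPa.
Gross allowable pressure q_all = 705.99 / 3 = 235.33 kPa.
Footing area = 1.98 m², so allowable column load = 235.33 × 1.98 = 465.96 kN.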